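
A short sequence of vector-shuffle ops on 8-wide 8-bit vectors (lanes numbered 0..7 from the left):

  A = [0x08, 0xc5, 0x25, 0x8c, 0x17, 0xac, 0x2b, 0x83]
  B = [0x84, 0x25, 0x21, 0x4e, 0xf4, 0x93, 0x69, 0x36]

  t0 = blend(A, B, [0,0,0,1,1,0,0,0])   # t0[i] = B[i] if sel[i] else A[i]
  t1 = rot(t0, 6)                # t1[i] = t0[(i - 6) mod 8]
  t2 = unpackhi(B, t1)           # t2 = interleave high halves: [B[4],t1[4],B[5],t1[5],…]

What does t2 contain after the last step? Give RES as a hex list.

RES = [0xf4, 0x2b, 0x93, 0x83, 0x69, 0x08, 0x36, 0xc5]

t0 = [0x08, 0xc5, 0x25, 0x4e, 0xf4, 0xac, 0x2b, 0x83]
t1 = [0x25, 0x4e, 0xf4, 0xac, 0x2b, 0x83, 0x08, 0xc5]
t2 = [0xf4, 0x2b, 0x93, 0x83, 0x69, 0x08, 0x36, 0xc5]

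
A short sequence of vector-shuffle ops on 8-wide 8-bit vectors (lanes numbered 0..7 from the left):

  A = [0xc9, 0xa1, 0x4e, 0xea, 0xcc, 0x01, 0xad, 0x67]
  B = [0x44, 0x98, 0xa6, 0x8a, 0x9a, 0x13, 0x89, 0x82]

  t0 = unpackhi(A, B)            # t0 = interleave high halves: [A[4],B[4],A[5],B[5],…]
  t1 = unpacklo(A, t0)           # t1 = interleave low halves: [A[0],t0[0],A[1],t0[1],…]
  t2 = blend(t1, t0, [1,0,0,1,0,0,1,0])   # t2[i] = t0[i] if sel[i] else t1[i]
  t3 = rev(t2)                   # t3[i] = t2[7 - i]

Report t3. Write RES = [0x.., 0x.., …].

RES = [ 0x13  0x67  0x01  0x4e  0x13  0xa1  0xcc  0xcc ]

→ t0 |cc|9a|01|13|ad|89|67|82|
→ t1 |c9|cc|a1|9a|4e|01|ea|13|
→ t2 |cc|cc|a1|13|4e|01|67|13|
→ t3 |13|67|01|4e|13|a1|cc|cc|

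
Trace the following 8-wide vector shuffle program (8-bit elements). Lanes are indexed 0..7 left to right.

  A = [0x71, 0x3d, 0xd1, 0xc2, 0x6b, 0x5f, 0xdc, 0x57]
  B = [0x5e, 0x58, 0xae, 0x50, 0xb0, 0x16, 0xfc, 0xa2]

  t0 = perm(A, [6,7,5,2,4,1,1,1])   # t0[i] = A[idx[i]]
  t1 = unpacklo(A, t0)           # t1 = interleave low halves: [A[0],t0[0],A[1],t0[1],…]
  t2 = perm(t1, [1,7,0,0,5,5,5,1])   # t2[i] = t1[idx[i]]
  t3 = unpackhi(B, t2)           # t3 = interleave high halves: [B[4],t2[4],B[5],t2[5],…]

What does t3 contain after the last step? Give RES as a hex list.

RES = [0xb0, 0x5f, 0x16, 0x5f, 0xfc, 0x5f, 0xa2, 0xdc]

→ t0 |dc|57|5f|d1|6b|3d|3d|3d|
→ t1 |71|dc|3d|57|d1|5f|c2|d1|
→ t2 |dc|d1|71|71|5f|5f|5f|dc|
→ t3 |b0|5f|16|5f|fc|5f|a2|dc|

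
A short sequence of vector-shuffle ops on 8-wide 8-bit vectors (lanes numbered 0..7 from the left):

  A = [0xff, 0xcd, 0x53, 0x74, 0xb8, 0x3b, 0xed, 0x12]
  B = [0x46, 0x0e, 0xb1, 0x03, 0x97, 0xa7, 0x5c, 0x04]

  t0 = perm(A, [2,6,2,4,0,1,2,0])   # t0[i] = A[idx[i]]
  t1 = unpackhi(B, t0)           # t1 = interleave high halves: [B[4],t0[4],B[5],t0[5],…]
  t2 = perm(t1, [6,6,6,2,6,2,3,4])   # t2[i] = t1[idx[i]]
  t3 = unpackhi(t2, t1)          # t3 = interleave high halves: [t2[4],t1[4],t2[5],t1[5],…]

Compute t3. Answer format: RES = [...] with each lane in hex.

t0 = [0x53, 0xed, 0x53, 0xb8, 0xff, 0xcd, 0x53, 0xff]
t1 = [0x97, 0xff, 0xa7, 0xcd, 0x5c, 0x53, 0x04, 0xff]
t2 = [0x04, 0x04, 0x04, 0xa7, 0x04, 0xa7, 0xcd, 0x5c]
t3 = [0x04, 0x5c, 0xa7, 0x53, 0xcd, 0x04, 0x5c, 0xff]

RES = [0x04, 0x5c, 0xa7, 0x53, 0xcd, 0x04, 0x5c, 0xff]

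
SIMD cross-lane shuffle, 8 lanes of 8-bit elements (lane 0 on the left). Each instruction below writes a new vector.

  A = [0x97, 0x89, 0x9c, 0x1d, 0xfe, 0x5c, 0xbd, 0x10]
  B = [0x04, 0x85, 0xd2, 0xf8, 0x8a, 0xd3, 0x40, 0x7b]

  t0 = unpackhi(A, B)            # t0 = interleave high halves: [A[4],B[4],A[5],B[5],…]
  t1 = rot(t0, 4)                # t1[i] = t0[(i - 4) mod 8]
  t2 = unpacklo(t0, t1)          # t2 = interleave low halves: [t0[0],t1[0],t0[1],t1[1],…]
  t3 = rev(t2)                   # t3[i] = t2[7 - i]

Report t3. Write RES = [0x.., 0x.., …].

t0 = [0xfe, 0x8a, 0x5c, 0xd3, 0xbd, 0x40, 0x10, 0x7b]
t1 = [0xbd, 0x40, 0x10, 0x7b, 0xfe, 0x8a, 0x5c, 0xd3]
t2 = [0xfe, 0xbd, 0x8a, 0x40, 0x5c, 0x10, 0xd3, 0x7b]
t3 = [0x7b, 0xd3, 0x10, 0x5c, 0x40, 0x8a, 0xbd, 0xfe]

RES = [0x7b, 0xd3, 0x10, 0x5c, 0x40, 0x8a, 0xbd, 0xfe]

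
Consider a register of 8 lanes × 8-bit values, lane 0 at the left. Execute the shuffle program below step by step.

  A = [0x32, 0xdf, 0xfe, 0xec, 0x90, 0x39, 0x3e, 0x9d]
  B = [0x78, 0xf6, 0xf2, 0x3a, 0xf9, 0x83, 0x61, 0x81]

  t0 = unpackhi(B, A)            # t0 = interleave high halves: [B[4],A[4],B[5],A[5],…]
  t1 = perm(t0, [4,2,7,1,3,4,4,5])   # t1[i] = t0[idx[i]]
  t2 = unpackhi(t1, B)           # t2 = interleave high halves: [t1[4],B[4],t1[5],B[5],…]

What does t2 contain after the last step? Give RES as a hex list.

→ t0 |f9|90|83|39|61|3e|81|9d|
→ t1 |61|83|9d|90|39|61|61|3e|
→ t2 |39|f9|61|83|61|61|3e|81|

RES = [ 0x39  0xf9  0x61  0x83  0x61  0x61  0x3e  0x81 ]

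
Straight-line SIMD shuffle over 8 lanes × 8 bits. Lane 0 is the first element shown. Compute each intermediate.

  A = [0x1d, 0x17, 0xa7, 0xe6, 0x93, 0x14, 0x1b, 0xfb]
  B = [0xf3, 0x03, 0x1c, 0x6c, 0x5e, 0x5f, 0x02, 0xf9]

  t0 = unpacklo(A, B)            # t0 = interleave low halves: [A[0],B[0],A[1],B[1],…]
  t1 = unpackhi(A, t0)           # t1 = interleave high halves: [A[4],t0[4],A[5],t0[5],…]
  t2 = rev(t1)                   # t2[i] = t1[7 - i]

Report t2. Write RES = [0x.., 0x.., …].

RES = [ 0x6c  0xfb  0xe6  0x1b  0x1c  0x14  0xa7  0x93 ]

  t0: 1d f3 17 03 a7 1c e6 6c
  t1: 93 a7 14 1c 1b e6 fb 6c
  t2: 6c fb e6 1b 1c 14 a7 93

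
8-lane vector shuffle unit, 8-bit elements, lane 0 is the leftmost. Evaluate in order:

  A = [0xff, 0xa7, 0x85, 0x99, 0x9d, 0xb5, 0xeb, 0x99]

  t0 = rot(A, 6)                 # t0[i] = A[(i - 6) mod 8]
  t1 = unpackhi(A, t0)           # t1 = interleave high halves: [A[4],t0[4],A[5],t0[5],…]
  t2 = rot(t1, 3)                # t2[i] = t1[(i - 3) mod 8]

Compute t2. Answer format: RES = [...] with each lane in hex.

RES = [ 0xff  0x99  0xa7  0x9d  0xeb  0xb5  0x99  0xeb ]

t0 = [0x85, 0x99, 0x9d, 0xb5, 0xeb, 0x99, 0xff, 0xa7]
t1 = [0x9d, 0xeb, 0xb5, 0x99, 0xeb, 0xff, 0x99, 0xa7]
t2 = [0xff, 0x99, 0xa7, 0x9d, 0xeb, 0xb5, 0x99, 0xeb]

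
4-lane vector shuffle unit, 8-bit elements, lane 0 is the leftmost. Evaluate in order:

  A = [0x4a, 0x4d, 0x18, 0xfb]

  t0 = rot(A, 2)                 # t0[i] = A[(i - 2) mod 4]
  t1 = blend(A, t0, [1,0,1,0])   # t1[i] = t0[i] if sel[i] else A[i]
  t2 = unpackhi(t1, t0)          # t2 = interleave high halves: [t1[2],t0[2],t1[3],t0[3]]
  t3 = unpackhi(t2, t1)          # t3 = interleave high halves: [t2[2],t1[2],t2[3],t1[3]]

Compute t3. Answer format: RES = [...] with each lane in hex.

RES = [0xfb, 0x4a, 0x4d, 0xfb]

→ t0 |18|fb|4a|4d|
→ t1 |18|4d|4a|fb|
→ t2 |4a|4a|fb|4d|
→ t3 |fb|4a|4d|fb|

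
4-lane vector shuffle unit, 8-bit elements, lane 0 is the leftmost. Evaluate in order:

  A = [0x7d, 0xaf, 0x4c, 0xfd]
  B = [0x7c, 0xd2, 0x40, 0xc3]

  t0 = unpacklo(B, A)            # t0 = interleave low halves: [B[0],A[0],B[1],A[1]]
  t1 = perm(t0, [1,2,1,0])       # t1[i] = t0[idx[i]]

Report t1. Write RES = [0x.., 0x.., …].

→ t0 |7c|7d|d2|af|
→ t1 |7d|d2|7d|7c|

RES = [ 0x7d  0xd2  0x7d  0x7c ]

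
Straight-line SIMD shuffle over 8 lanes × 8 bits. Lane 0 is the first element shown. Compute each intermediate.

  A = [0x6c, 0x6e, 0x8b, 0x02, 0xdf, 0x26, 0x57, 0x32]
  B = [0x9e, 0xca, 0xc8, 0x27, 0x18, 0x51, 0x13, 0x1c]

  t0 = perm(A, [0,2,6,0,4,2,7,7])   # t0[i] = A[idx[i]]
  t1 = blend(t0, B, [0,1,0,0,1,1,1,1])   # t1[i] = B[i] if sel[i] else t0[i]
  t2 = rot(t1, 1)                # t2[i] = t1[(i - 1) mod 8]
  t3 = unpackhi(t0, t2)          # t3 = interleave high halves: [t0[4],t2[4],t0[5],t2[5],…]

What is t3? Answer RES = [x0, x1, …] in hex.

t0 = [0x6c, 0x8b, 0x57, 0x6c, 0xdf, 0x8b, 0x32, 0x32]
t1 = [0x6c, 0xca, 0x57, 0x6c, 0x18, 0x51, 0x13, 0x1c]
t2 = [0x1c, 0x6c, 0xca, 0x57, 0x6c, 0x18, 0x51, 0x13]
t3 = [0xdf, 0x6c, 0x8b, 0x18, 0x32, 0x51, 0x32, 0x13]

RES = [ 0xdf  0x6c  0x8b  0x18  0x32  0x51  0x32  0x13 ]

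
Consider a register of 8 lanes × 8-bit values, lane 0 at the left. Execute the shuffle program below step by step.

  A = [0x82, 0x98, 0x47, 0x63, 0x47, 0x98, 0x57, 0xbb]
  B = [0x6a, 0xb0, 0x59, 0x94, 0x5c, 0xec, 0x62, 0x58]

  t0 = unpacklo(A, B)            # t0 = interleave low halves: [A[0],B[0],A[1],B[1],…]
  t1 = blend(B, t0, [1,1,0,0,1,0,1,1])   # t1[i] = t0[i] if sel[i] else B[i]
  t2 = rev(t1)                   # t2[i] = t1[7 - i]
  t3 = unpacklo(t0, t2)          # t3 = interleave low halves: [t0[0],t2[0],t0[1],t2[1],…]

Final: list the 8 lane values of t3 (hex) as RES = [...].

RES = [0x82, 0x94, 0x6a, 0x63, 0x98, 0xec, 0xb0, 0x47]

t0 = [0x82, 0x6a, 0x98, 0xb0, 0x47, 0x59, 0x63, 0x94]
t1 = [0x82, 0x6a, 0x59, 0x94, 0x47, 0xec, 0x63, 0x94]
t2 = [0x94, 0x63, 0xec, 0x47, 0x94, 0x59, 0x6a, 0x82]
t3 = [0x82, 0x94, 0x6a, 0x63, 0x98, 0xec, 0xb0, 0x47]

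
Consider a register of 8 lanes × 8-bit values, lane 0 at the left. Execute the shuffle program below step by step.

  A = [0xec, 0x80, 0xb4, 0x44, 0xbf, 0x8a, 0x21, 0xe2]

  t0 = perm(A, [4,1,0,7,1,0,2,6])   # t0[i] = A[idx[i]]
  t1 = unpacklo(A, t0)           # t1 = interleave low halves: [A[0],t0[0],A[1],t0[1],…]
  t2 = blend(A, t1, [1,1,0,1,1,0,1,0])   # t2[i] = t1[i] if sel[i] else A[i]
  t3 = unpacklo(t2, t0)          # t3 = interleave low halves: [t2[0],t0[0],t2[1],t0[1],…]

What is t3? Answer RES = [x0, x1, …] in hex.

RES = [ 0xec  0xbf  0xbf  0x80  0xb4  0xec  0x80  0xe2 ]

  t0: bf 80 ec e2 80 ec b4 21
  t1: ec bf 80 80 b4 ec 44 e2
  t2: ec bf b4 80 b4 8a 44 e2
  t3: ec bf bf 80 b4 ec 80 e2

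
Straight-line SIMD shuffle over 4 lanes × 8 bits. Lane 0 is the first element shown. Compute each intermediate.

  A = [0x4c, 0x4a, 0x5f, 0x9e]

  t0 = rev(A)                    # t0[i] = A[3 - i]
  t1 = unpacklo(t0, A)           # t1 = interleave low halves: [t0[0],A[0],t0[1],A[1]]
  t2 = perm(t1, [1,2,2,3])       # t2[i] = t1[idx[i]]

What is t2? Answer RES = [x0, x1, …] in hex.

t0 = [0x9e, 0x5f, 0x4a, 0x4c]
t1 = [0x9e, 0x4c, 0x5f, 0x4a]
t2 = [0x4c, 0x5f, 0x5f, 0x4a]

RES = [0x4c, 0x5f, 0x5f, 0x4a]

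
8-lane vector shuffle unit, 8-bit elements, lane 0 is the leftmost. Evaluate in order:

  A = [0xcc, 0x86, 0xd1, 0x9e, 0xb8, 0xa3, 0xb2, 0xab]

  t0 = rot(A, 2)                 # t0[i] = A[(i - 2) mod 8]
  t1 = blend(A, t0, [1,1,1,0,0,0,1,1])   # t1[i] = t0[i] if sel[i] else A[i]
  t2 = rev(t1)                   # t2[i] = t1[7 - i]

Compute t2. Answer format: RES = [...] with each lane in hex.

RES = [0xa3, 0xb8, 0xa3, 0xb8, 0x9e, 0xcc, 0xab, 0xb2]

t0 = [0xb2, 0xab, 0xcc, 0x86, 0xd1, 0x9e, 0xb8, 0xa3]
t1 = [0xb2, 0xab, 0xcc, 0x9e, 0xb8, 0xa3, 0xb8, 0xa3]
t2 = [0xa3, 0xb8, 0xa3, 0xb8, 0x9e, 0xcc, 0xab, 0xb2]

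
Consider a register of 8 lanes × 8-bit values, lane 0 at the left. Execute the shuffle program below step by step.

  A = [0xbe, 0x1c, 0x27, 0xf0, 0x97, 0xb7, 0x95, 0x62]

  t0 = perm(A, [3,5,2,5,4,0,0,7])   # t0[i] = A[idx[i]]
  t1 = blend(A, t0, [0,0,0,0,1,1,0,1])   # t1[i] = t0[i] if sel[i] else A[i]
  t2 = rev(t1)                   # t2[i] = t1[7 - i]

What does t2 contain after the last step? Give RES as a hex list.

→ t0 |f0|b7|27|b7|97|be|be|62|
→ t1 |be|1c|27|f0|97|be|95|62|
→ t2 |62|95|be|97|f0|27|1c|be|

RES = [ 0x62  0x95  0xbe  0x97  0xf0  0x27  0x1c  0xbe ]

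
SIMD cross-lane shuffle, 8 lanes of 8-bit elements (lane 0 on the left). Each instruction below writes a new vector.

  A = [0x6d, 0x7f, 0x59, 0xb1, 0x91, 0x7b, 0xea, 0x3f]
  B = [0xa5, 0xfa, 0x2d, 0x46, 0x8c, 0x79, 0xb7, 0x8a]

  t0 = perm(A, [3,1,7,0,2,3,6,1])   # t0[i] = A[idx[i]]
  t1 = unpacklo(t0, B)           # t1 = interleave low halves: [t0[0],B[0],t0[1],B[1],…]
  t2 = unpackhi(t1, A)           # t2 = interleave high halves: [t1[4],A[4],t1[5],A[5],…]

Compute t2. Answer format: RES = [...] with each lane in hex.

→ t0 |b1|7f|3f|6d|59|b1|ea|7f|
→ t1 |b1|a5|7f|fa|3f|2d|6d|46|
→ t2 |3f|91|2d|7b|6d|ea|46|3f|

RES = [0x3f, 0x91, 0x2d, 0x7b, 0x6d, 0xea, 0x46, 0x3f]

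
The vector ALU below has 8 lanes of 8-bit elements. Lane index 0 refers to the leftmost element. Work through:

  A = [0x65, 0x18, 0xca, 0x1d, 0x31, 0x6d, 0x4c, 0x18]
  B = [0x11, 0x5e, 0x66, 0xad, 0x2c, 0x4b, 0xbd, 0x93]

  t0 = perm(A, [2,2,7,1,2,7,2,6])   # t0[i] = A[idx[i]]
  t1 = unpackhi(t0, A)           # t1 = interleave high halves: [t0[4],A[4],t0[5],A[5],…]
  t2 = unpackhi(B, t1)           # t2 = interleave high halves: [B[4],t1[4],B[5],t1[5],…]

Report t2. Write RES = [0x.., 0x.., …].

RES = [ 0x2c  0xca  0x4b  0x4c  0xbd  0x4c  0x93  0x18 ]

→ t0 |ca|ca|18|18|ca|18|ca|4c|
→ t1 |ca|31|18|6d|ca|4c|4c|18|
→ t2 |2c|ca|4b|4c|bd|4c|93|18|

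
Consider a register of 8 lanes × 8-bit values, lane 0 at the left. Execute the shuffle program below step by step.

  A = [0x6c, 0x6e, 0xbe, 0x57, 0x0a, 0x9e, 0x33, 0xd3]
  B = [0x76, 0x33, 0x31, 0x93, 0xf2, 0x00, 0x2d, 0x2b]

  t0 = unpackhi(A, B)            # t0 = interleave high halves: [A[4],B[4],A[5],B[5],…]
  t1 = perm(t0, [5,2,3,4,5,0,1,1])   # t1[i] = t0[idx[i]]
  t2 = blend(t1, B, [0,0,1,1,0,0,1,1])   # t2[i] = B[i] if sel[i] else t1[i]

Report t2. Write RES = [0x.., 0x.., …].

→ t0 |0a|f2|9e|00|33|2d|d3|2b|
→ t1 |2d|9e|00|33|2d|0a|f2|f2|
→ t2 |2d|9e|31|93|2d|0a|2d|2b|

RES = [ 0x2d  0x9e  0x31  0x93  0x2d  0x0a  0x2d  0x2b ]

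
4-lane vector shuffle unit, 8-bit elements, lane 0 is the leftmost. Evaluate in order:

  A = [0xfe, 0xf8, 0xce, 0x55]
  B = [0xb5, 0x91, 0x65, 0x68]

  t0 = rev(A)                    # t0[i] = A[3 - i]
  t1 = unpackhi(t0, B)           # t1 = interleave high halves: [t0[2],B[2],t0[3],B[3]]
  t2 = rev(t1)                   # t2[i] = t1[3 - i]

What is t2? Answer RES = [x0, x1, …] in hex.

→ t0 |55|ce|f8|fe|
→ t1 |f8|65|fe|68|
→ t2 |68|fe|65|f8|

RES = [ 0x68  0xfe  0x65  0xf8 ]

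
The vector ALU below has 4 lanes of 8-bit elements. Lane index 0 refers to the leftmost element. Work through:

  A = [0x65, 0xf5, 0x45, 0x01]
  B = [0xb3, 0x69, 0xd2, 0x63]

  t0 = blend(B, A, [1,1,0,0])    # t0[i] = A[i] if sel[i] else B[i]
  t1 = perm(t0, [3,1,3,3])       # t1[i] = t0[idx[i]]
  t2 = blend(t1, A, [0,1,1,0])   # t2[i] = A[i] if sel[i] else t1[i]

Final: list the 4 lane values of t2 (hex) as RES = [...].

  t0: 65 f5 d2 63
  t1: 63 f5 63 63
  t2: 63 f5 45 63

RES = [0x63, 0xf5, 0x45, 0x63]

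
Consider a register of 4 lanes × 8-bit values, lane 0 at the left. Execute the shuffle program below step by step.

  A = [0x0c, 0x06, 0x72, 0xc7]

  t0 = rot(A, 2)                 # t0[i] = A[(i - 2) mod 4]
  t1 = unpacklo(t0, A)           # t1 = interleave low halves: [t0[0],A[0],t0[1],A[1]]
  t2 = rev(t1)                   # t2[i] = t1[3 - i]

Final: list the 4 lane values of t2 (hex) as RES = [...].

RES = [ 0x06  0xc7  0x0c  0x72 ]

  t0: 72 c7 0c 06
  t1: 72 0c c7 06
  t2: 06 c7 0c 72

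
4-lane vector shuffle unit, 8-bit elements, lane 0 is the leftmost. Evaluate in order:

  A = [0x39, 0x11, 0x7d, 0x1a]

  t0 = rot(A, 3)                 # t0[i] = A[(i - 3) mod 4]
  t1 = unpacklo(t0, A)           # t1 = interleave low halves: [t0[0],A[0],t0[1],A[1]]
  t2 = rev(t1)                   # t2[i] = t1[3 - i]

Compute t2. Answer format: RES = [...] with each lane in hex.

  t0: 11 7d 1a 39
  t1: 11 39 7d 11
  t2: 11 7d 39 11

RES = [ 0x11  0x7d  0x39  0x11 ]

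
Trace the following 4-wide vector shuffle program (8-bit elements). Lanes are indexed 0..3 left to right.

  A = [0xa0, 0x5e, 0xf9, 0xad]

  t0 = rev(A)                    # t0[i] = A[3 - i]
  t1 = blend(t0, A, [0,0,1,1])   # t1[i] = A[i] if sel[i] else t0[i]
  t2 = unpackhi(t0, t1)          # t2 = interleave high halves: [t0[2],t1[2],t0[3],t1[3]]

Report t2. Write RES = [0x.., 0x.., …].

t0 = [0xad, 0xf9, 0x5e, 0xa0]
t1 = [0xad, 0xf9, 0xf9, 0xad]
t2 = [0x5e, 0xf9, 0xa0, 0xad]

RES = [ 0x5e  0xf9  0xa0  0xad ]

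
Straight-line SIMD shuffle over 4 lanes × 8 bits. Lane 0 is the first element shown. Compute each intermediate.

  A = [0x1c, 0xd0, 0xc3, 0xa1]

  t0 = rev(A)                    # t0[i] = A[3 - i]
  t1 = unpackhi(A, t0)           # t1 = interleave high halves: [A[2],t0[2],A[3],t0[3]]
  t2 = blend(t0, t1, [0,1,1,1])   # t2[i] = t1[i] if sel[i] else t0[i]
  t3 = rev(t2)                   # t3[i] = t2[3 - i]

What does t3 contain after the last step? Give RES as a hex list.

t0 = [0xa1, 0xc3, 0xd0, 0x1c]
t1 = [0xc3, 0xd0, 0xa1, 0x1c]
t2 = [0xa1, 0xd0, 0xa1, 0x1c]
t3 = [0x1c, 0xa1, 0xd0, 0xa1]

RES = [ 0x1c  0xa1  0xd0  0xa1 ]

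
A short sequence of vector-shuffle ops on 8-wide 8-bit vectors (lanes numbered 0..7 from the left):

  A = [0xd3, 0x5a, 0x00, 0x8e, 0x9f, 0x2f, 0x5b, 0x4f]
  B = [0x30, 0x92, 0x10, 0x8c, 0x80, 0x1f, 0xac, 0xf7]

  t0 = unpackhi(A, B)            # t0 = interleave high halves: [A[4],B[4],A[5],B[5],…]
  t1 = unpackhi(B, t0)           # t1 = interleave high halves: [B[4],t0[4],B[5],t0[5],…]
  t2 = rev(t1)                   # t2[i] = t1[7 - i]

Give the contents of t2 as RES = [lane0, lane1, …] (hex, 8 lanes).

RES = [0xf7, 0xf7, 0x4f, 0xac, 0xac, 0x1f, 0x5b, 0x80]

  t0: 9f 80 2f 1f 5b ac 4f f7
  t1: 80 5b 1f ac ac 4f f7 f7
  t2: f7 f7 4f ac ac 1f 5b 80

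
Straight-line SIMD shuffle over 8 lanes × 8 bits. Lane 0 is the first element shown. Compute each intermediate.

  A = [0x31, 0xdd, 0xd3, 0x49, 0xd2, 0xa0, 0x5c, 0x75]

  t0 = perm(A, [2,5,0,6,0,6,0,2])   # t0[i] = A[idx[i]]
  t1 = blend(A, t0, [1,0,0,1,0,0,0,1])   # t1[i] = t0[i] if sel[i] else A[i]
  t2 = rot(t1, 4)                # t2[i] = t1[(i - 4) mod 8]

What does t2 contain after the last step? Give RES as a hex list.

RES = [0xd2, 0xa0, 0x5c, 0xd3, 0xd3, 0xdd, 0xd3, 0x5c]

  t0: d3 a0 31 5c 31 5c 31 d3
  t1: d3 dd d3 5c d2 a0 5c d3
  t2: d2 a0 5c d3 d3 dd d3 5c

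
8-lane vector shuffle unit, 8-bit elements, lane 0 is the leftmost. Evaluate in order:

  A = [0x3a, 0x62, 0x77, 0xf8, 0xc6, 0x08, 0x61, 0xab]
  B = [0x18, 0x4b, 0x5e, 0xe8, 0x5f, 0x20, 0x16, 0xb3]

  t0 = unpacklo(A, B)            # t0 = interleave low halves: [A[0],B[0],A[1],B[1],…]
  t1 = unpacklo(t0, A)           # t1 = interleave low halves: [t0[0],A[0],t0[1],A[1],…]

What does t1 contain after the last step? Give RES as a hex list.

RES = [0x3a, 0x3a, 0x18, 0x62, 0x62, 0x77, 0x4b, 0xf8]

t0 = [0x3a, 0x18, 0x62, 0x4b, 0x77, 0x5e, 0xf8, 0xe8]
t1 = [0x3a, 0x3a, 0x18, 0x62, 0x62, 0x77, 0x4b, 0xf8]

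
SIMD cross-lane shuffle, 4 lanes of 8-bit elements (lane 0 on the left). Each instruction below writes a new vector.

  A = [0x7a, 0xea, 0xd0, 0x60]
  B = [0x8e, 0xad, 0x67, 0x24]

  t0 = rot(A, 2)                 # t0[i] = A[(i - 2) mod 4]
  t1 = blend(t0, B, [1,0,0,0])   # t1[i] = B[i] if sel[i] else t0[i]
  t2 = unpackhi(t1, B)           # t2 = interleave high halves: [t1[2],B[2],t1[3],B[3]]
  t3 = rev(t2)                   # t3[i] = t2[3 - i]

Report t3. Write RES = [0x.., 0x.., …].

RES = [0x24, 0xea, 0x67, 0x7a]

→ t0 |d0|60|7a|ea|
→ t1 |8e|60|7a|ea|
→ t2 |7a|67|ea|24|
→ t3 |24|ea|67|7a|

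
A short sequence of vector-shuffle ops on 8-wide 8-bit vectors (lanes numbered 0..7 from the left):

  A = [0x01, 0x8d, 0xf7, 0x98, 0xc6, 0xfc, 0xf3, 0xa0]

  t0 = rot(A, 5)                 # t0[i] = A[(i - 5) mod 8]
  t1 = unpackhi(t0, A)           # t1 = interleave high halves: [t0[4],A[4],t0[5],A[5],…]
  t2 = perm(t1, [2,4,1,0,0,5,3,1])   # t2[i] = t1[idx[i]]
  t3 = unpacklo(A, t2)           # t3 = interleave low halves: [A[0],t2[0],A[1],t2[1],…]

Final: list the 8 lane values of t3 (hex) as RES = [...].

  t0: 98 c6 fc f3 a0 01 8d f7
  t1: a0 c6 01 fc 8d f3 f7 a0
  t2: 01 8d c6 a0 a0 f3 fc c6
  t3: 01 01 8d 8d f7 c6 98 a0

RES = [ 0x01  0x01  0x8d  0x8d  0xf7  0xc6  0x98  0xa0 ]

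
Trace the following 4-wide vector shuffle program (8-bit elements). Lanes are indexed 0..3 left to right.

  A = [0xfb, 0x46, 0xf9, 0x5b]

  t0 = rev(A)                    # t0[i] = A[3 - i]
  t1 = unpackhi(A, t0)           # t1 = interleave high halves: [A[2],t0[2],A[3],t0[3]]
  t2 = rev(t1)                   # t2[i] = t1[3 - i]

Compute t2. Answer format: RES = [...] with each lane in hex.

t0 = [0x5b, 0xf9, 0x46, 0xfb]
t1 = [0xf9, 0x46, 0x5b, 0xfb]
t2 = [0xfb, 0x5b, 0x46, 0xf9]

RES = [0xfb, 0x5b, 0x46, 0xf9]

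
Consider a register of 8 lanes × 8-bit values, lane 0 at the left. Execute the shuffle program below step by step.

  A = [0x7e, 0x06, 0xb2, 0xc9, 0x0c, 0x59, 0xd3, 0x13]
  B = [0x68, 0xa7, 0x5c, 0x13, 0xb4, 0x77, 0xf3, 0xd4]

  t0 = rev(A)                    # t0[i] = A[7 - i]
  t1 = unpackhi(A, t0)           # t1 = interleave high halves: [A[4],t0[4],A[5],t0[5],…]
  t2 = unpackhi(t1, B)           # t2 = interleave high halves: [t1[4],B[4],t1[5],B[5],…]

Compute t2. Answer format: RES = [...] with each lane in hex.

  t0: 13 d3 59 0c c9 b2 06 7e
  t1: 0c c9 59 b2 d3 06 13 7e
  t2: d3 b4 06 77 13 f3 7e d4

RES = [ 0xd3  0xb4  0x06  0x77  0x13  0xf3  0x7e  0xd4 ]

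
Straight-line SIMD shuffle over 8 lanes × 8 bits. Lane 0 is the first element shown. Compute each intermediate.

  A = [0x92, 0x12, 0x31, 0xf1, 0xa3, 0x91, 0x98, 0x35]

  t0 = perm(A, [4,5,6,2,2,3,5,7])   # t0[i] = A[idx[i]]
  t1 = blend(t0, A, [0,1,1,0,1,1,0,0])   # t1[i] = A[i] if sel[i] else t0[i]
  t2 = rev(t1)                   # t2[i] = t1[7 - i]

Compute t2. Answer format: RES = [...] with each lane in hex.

RES = [0x35, 0x91, 0x91, 0xa3, 0x31, 0x31, 0x12, 0xa3]

  t0: a3 91 98 31 31 f1 91 35
  t1: a3 12 31 31 a3 91 91 35
  t2: 35 91 91 a3 31 31 12 a3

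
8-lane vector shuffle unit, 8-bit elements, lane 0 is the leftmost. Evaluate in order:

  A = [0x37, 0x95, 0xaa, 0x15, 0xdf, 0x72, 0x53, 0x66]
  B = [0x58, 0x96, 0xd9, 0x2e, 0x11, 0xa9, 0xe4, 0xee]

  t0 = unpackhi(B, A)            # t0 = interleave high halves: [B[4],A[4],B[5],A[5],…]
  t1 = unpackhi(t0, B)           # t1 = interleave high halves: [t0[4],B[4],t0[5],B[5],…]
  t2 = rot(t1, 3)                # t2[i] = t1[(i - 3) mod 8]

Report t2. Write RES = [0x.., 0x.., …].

RES = [0xe4, 0x66, 0xee, 0xe4, 0x11, 0x53, 0xa9, 0xee]

→ t0 |11|df|a9|72|e4|53|ee|66|
→ t1 |e4|11|53|a9|ee|e4|66|ee|
→ t2 |e4|66|ee|e4|11|53|a9|ee|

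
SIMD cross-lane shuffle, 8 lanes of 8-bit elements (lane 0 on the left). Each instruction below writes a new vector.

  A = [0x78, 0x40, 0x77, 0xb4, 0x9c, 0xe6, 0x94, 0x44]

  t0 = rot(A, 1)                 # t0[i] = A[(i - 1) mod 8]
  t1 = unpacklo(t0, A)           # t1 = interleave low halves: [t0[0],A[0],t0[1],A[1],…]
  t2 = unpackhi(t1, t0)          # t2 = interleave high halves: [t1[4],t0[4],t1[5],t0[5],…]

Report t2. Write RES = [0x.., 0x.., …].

RES = [ 0x40  0xb4  0x77  0x9c  0x77  0xe6  0xb4  0x94 ]

→ t0 |44|78|40|77|b4|9c|e6|94|
→ t1 |44|78|78|40|40|77|77|b4|
→ t2 |40|b4|77|9c|77|e6|b4|94|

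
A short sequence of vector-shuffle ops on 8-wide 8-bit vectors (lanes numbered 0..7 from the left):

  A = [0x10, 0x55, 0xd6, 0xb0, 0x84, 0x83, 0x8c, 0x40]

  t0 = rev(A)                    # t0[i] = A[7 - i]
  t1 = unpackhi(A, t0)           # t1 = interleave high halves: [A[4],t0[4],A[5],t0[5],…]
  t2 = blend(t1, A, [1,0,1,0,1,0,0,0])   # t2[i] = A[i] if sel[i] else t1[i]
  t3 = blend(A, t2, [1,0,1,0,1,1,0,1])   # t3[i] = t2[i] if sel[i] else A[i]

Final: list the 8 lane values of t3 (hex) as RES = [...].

RES = [ 0x10  0x55  0xd6  0xb0  0x84  0x55  0x8c  0x10 ]

  t0: 40 8c 83 84 b0 d6 55 10
  t1: 84 b0 83 d6 8c 55 40 10
  t2: 10 b0 d6 d6 84 55 40 10
  t3: 10 55 d6 b0 84 55 8c 10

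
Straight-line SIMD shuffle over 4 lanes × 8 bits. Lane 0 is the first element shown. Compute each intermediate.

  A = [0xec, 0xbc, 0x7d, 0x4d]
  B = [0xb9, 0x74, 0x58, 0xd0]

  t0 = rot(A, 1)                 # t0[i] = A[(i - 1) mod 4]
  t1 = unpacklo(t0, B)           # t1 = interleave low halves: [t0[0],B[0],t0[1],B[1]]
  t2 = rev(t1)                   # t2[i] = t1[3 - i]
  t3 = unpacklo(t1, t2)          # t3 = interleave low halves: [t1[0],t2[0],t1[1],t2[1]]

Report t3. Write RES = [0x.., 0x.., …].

t0 = [0x4d, 0xec, 0xbc, 0x7d]
t1 = [0x4d, 0xb9, 0xec, 0x74]
t2 = [0x74, 0xec, 0xb9, 0x4d]
t3 = [0x4d, 0x74, 0xb9, 0xec]

RES = [ 0x4d  0x74  0xb9  0xec ]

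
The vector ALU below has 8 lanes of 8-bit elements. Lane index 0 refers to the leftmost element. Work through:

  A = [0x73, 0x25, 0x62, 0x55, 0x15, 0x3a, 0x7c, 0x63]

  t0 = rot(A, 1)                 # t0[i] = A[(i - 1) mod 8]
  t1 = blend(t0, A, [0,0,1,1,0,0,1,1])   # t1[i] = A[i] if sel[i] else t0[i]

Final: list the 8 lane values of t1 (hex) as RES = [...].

t0 = [0x63, 0x73, 0x25, 0x62, 0x55, 0x15, 0x3a, 0x7c]
t1 = [0x63, 0x73, 0x62, 0x55, 0x55, 0x15, 0x7c, 0x63]

RES = [0x63, 0x73, 0x62, 0x55, 0x55, 0x15, 0x7c, 0x63]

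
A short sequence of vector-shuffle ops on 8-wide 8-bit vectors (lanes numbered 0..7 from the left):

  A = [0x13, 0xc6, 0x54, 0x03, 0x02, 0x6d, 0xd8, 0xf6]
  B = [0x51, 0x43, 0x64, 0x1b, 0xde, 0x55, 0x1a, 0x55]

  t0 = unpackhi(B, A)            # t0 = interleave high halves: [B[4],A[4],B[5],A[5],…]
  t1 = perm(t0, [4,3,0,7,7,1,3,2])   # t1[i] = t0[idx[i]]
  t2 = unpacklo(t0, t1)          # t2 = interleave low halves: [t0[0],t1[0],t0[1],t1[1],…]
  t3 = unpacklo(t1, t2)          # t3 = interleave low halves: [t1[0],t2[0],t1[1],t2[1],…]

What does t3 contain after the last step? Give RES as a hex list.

RES = [0x1a, 0xde, 0x6d, 0x1a, 0xde, 0x02, 0xf6, 0x6d]

t0 = [0xde, 0x02, 0x55, 0x6d, 0x1a, 0xd8, 0x55, 0xf6]
t1 = [0x1a, 0x6d, 0xde, 0xf6, 0xf6, 0x02, 0x6d, 0x55]
t2 = [0xde, 0x1a, 0x02, 0x6d, 0x55, 0xde, 0x6d, 0xf6]
t3 = [0x1a, 0xde, 0x6d, 0x1a, 0xde, 0x02, 0xf6, 0x6d]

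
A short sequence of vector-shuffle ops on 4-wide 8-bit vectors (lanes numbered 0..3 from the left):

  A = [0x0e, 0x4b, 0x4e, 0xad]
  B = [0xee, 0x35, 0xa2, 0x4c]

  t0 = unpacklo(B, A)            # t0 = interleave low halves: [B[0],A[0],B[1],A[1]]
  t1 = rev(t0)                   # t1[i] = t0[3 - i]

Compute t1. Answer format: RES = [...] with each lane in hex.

t0 = [0xee, 0x0e, 0x35, 0x4b]
t1 = [0x4b, 0x35, 0x0e, 0xee]

RES = [0x4b, 0x35, 0x0e, 0xee]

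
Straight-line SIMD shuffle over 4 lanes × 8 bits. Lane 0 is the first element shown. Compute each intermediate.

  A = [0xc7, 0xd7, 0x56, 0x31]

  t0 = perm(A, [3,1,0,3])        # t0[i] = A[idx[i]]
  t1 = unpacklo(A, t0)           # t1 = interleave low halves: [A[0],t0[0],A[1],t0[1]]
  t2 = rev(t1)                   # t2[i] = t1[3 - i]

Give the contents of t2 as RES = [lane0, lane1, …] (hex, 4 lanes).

RES = [0xd7, 0xd7, 0x31, 0xc7]

t0 = [0x31, 0xd7, 0xc7, 0x31]
t1 = [0xc7, 0x31, 0xd7, 0xd7]
t2 = [0xd7, 0xd7, 0x31, 0xc7]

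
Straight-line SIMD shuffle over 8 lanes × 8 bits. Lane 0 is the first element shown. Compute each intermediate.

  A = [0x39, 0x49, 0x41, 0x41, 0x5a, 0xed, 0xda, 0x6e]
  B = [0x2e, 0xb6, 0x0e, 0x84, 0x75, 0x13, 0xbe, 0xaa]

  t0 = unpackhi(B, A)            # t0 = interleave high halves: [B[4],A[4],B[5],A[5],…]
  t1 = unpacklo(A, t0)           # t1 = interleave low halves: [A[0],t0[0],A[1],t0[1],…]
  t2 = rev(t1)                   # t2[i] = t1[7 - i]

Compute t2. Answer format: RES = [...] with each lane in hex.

RES = [0xed, 0x41, 0x13, 0x41, 0x5a, 0x49, 0x75, 0x39]

  t0: 75 5a 13 ed be da aa 6e
  t1: 39 75 49 5a 41 13 41 ed
  t2: ed 41 13 41 5a 49 75 39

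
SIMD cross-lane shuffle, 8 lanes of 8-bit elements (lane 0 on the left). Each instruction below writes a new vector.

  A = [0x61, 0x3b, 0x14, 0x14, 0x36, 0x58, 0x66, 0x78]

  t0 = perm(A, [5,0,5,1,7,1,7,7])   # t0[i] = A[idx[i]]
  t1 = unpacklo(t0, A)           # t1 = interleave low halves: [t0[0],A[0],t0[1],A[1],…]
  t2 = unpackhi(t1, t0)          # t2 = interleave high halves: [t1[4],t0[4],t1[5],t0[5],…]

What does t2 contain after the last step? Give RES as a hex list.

→ t0 |58|61|58|3b|78|3b|78|78|
→ t1 |58|61|61|3b|58|14|3b|14|
→ t2 |58|78|14|3b|3b|78|14|78|

RES = [0x58, 0x78, 0x14, 0x3b, 0x3b, 0x78, 0x14, 0x78]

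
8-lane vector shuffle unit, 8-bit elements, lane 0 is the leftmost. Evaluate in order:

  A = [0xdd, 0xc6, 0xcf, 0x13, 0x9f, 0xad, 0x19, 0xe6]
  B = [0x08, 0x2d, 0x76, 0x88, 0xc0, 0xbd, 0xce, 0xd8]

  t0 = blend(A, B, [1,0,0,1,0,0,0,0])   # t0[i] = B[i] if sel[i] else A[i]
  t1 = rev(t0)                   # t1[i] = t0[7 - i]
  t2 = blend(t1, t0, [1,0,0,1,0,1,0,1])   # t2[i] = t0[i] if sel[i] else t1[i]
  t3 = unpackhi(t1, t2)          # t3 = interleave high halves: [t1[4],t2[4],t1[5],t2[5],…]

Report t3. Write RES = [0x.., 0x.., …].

RES = [0x88, 0x88, 0xcf, 0xad, 0xc6, 0xc6, 0x08, 0xe6]

  t0: 08 c6 cf 88 9f ad 19 e6
  t1: e6 19 ad 9f 88 cf c6 08
  t2: 08 19 ad 88 88 ad c6 e6
  t3: 88 88 cf ad c6 c6 08 e6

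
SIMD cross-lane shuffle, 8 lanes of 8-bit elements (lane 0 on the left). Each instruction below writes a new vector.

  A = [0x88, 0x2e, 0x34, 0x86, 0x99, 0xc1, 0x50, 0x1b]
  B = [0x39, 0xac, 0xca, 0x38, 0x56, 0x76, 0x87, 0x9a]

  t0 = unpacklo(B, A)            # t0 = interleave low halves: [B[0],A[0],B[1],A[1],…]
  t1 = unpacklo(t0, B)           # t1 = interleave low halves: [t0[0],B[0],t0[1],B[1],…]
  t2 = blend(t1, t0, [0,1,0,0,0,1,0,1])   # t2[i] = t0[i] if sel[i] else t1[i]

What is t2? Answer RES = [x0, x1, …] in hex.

→ t0 |39|88|ac|2e|ca|34|38|86|
→ t1 |39|39|88|ac|ac|ca|2e|38|
→ t2 |39|88|88|ac|ac|34|2e|86|

RES = [0x39, 0x88, 0x88, 0xac, 0xac, 0x34, 0x2e, 0x86]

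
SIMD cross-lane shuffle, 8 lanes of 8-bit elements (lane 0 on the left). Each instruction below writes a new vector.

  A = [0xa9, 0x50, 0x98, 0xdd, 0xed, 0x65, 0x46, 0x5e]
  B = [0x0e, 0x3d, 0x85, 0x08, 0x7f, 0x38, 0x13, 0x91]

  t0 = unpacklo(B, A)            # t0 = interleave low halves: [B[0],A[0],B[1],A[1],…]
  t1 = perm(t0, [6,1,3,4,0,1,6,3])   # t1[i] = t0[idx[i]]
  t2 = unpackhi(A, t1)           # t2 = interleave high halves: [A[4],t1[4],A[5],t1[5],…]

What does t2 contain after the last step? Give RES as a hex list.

  t0: 0e a9 3d 50 85 98 08 dd
  t1: 08 a9 50 85 0e a9 08 50
  t2: ed 0e 65 a9 46 08 5e 50

RES = [0xed, 0x0e, 0x65, 0xa9, 0x46, 0x08, 0x5e, 0x50]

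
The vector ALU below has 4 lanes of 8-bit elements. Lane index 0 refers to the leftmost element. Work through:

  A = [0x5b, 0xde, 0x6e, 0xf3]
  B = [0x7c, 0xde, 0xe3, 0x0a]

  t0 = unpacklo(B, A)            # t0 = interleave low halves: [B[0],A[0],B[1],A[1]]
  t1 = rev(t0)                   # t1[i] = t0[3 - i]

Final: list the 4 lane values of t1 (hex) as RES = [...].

t0 = [0x7c, 0x5b, 0xde, 0xde]
t1 = [0xde, 0xde, 0x5b, 0x7c]

RES = [ 0xde  0xde  0x5b  0x7c ]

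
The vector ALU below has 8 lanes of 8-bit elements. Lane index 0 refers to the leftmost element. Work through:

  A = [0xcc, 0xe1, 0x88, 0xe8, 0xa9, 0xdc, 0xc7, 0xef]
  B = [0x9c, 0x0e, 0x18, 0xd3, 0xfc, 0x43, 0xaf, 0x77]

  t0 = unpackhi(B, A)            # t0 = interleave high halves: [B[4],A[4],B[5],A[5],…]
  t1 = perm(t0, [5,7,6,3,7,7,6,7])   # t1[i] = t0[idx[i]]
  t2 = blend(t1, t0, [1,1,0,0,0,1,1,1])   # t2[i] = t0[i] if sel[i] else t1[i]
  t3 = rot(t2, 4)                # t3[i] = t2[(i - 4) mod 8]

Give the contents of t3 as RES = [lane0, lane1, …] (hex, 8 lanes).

RES = [ 0xef  0xc7  0x77  0xef  0xfc  0xa9  0x77  0xdc ]

→ t0 |fc|a9|43|dc|af|c7|77|ef|
→ t1 |c7|ef|77|dc|ef|ef|77|ef|
→ t2 |fc|a9|77|dc|ef|c7|77|ef|
→ t3 |ef|c7|77|ef|fc|a9|77|dc|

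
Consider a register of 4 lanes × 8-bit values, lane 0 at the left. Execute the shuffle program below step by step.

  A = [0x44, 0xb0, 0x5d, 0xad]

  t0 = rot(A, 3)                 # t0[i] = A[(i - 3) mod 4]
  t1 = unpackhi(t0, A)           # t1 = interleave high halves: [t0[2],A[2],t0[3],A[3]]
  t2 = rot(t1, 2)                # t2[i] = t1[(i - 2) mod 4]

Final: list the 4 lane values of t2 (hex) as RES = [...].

RES = [ 0x44  0xad  0xad  0x5d ]

t0 = [0xb0, 0x5d, 0xad, 0x44]
t1 = [0xad, 0x5d, 0x44, 0xad]
t2 = [0x44, 0xad, 0xad, 0x5d]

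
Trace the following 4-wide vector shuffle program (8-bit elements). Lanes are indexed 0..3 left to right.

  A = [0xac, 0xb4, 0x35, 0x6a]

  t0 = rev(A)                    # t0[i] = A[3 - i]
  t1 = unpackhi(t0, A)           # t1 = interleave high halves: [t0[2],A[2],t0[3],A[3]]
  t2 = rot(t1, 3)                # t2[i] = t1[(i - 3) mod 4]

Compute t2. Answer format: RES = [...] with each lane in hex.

→ t0 |6a|35|b4|ac|
→ t1 |b4|35|ac|6a|
→ t2 |35|ac|6a|b4|

RES = [0x35, 0xac, 0x6a, 0xb4]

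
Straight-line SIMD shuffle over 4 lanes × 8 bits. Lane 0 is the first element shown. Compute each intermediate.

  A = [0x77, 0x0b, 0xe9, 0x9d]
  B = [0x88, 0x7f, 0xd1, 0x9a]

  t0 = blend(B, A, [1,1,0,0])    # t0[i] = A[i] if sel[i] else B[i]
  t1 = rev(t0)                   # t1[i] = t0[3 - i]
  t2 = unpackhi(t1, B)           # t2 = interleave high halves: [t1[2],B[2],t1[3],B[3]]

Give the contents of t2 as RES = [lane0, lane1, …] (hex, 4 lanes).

t0 = [0x77, 0x0b, 0xd1, 0x9a]
t1 = [0x9a, 0xd1, 0x0b, 0x77]
t2 = [0x0b, 0xd1, 0x77, 0x9a]

RES = [ 0x0b  0xd1  0x77  0x9a ]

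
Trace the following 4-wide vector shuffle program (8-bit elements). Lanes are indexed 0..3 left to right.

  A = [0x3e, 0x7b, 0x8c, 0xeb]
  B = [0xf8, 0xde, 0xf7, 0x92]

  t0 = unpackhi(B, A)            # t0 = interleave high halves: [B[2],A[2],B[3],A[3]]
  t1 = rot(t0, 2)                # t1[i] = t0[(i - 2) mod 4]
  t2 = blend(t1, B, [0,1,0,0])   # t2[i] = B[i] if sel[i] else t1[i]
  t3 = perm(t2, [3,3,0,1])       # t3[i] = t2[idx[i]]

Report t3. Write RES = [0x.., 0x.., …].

t0 = [0xf7, 0x8c, 0x92, 0xeb]
t1 = [0x92, 0xeb, 0xf7, 0x8c]
t2 = [0x92, 0xde, 0xf7, 0x8c]
t3 = [0x8c, 0x8c, 0x92, 0xde]

RES = [0x8c, 0x8c, 0x92, 0xde]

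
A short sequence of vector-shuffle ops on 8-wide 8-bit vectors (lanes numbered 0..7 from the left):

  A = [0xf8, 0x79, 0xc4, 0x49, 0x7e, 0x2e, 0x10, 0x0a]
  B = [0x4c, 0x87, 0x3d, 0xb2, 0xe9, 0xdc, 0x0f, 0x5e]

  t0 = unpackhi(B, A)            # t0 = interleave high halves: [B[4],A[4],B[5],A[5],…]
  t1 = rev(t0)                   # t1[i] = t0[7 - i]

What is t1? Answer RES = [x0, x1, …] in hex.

t0 = [0xe9, 0x7e, 0xdc, 0x2e, 0x0f, 0x10, 0x5e, 0x0a]
t1 = [0x0a, 0x5e, 0x10, 0x0f, 0x2e, 0xdc, 0x7e, 0xe9]

RES = [ 0x0a  0x5e  0x10  0x0f  0x2e  0xdc  0x7e  0xe9 ]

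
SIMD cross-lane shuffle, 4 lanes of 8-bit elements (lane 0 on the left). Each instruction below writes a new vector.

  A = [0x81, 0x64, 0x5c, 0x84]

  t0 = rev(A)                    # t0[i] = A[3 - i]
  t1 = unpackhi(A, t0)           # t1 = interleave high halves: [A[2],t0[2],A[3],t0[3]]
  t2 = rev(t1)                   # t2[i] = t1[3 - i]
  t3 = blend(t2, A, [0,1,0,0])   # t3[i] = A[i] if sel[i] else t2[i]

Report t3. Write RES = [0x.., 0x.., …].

RES = [0x81, 0x64, 0x64, 0x5c]

  t0: 84 5c 64 81
  t1: 5c 64 84 81
  t2: 81 84 64 5c
  t3: 81 64 64 5c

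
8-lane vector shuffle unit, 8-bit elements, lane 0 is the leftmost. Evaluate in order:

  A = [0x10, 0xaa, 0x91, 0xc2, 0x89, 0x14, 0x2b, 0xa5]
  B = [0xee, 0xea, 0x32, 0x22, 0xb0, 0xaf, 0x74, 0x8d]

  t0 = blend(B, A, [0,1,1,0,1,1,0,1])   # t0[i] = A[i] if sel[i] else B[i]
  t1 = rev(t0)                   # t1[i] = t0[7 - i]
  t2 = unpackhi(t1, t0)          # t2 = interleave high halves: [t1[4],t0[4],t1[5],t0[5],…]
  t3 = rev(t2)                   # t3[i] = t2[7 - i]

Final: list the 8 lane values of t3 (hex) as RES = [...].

RES = [ 0xa5  0xee  0x74  0xaa  0x14  0x91  0x89  0x22 ]

  t0: ee aa 91 22 89 14 74 a5
  t1: a5 74 14 89 22 91 aa ee
  t2: 22 89 91 14 aa 74 ee a5
  t3: a5 ee 74 aa 14 91 89 22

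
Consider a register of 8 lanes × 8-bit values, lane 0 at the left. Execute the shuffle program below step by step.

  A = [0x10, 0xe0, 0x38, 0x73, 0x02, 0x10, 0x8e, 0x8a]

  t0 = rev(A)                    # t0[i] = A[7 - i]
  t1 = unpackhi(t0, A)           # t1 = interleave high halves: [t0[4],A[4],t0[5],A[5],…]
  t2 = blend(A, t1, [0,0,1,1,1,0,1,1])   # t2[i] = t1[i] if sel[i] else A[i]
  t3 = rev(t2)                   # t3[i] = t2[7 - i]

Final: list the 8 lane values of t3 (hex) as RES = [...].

t0 = [0x8a, 0x8e, 0x10, 0x02, 0x73, 0x38, 0xe0, 0x10]
t1 = [0x73, 0x02, 0x38, 0x10, 0xe0, 0x8e, 0x10, 0x8a]
t2 = [0x10, 0xe0, 0x38, 0x10, 0xe0, 0x10, 0x10, 0x8a]
t3 = [0x8a, 0x10, 0x10, 0xe0, 0x10, 0x38, 0xe0, 0x10]

RES = [0x8a, 0x10, 0x10, 0xe0, 0x10, 0x38, 0xe0, 0x10]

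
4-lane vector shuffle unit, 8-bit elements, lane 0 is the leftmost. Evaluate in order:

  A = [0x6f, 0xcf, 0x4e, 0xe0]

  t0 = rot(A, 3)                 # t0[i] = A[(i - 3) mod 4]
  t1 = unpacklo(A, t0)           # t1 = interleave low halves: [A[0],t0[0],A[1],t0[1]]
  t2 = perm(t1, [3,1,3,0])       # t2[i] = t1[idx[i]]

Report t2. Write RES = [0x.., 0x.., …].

t0 = [0xcf, 0x4e, 0xe0, 0x6f]
t1 = [0x6f, 0xcf, 0xcf, 0x4e]
t2 = [0x4e, 0xcf, 0x4e, 0x6f]

RES = [ 0x4e  0xcf  0x4e  0x6f ]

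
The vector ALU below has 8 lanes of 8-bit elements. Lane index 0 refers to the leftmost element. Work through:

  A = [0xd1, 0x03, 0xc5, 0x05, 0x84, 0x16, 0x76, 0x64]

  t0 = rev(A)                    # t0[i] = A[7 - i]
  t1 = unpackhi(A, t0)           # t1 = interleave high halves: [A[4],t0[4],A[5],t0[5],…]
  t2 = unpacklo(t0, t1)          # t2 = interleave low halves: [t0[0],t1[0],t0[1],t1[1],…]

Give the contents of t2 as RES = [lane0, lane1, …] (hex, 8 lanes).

→ t0 |64|76|16|84|05|c5|03|d1|
→ t1 |84|05|16|c5|76|03|64|d1|
→ t2 |64|84|76|05|16|16|84|c5|

RES = [0x64, 0x84, 0x76, 0x05, 0x16, 0x16, 0x84, 0xc5]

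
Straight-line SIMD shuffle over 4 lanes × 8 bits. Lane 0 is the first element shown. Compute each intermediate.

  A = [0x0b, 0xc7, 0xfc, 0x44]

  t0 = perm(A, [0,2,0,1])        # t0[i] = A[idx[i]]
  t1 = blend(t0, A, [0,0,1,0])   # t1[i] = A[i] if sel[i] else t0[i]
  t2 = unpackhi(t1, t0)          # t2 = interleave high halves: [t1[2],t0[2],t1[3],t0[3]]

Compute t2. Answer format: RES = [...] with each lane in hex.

RES = [ 0xfc  0x0b  0xc7  0xc7 ]

→ t0 |0b|fc|0b|c7|
→ t1 |0b|fc|fc|c7|
→ t2 |fc|0b|c7|c7|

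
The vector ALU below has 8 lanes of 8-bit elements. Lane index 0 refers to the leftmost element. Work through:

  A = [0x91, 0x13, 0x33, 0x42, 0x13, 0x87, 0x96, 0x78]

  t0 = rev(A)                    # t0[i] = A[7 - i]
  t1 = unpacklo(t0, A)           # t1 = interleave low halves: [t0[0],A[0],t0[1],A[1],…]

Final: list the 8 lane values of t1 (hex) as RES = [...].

RES = [ 0x78  0x91  0x96  0x13  0x87  0x33  0x13  0x42 ]

  t0: 78 96 87 13 42 33 13 91
  t1: 78 91 96 13 87 33 13 42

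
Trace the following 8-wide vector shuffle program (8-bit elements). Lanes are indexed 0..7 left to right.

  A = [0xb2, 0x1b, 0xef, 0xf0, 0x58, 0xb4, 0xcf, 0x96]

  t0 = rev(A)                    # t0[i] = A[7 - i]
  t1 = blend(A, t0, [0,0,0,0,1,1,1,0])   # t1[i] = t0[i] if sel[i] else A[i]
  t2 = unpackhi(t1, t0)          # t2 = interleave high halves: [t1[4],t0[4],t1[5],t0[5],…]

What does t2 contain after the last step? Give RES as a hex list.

RES = [ 0xf0  0xf0  0xef  0xef  0x1b  0x1b  0x96  0xb2 ]

→ t0 |96|cf|b4|58|f0|ef|1b|b2|
→ t1 |b2|1b|ef|f0|f0|ef|1b|96|
→ t2 |f0|f0|ef|ef|1b|1b|96|b2|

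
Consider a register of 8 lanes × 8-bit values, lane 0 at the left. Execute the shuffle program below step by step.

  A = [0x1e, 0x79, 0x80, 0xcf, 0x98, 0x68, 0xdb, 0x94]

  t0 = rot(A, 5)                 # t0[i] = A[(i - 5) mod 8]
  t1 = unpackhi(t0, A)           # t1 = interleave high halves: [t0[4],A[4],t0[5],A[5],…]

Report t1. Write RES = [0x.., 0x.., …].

→ t0 |cf|98|68|db|94|1e|79|80|
→ t1 |94|98|1e|68|79|db|80|94|

RES = [ 0x94  0x98  0x1e  0x68  0x79  0xdb  0x80  0x94 ]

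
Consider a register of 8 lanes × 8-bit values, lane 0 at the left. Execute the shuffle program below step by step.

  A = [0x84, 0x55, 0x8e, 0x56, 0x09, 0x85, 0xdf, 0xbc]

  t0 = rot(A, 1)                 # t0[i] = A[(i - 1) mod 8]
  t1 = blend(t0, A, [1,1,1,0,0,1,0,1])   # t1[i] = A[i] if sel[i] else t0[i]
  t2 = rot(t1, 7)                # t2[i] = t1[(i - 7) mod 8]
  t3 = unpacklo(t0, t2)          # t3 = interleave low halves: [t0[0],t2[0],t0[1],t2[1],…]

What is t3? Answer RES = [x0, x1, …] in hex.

RES = [ 0xbc  0x55  0x84  0x8e  0x55  0x8e  0x8e  0x56 ]

  t0: bc 84 55 8e 56 09 85 df
  t1: 84 55 8e 8e 56 85 85 bc
  t2: 55 8e 8e 56 85 85 bc 84
  t3: bc 55 84 8e 55 8e 8e 56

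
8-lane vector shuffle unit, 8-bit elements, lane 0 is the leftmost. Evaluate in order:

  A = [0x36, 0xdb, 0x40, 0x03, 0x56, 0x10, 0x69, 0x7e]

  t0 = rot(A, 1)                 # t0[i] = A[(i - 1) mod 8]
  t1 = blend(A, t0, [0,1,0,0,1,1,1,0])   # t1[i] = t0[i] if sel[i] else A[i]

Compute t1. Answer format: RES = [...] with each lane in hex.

RES = [0x36, 0x36, 0x40, 0x03, 0x03, 0x56, 0x10, 0x7e]

→ t0 |7e|36|db|40|03|56|10|69|
→ t1 |36|36|40|03|03|56|10|7e|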